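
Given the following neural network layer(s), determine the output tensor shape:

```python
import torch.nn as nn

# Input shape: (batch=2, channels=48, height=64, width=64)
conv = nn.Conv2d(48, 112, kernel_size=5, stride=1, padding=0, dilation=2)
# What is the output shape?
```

Input: (2, 48, 64, 64) -> Output: (2, 112, 56, 56)

Answer: (2, 112, 56, 56)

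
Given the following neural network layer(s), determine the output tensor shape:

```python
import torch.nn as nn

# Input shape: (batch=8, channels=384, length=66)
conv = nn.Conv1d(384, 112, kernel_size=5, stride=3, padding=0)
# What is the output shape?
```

Input: (8, 384, 66) -> Output: (8, 112, 21)

Answer: (8, 112, 21)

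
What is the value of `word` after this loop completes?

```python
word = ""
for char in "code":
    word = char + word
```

Reverse 'code'
`word` takes the values: "" → "c" → "oc" → "doc" → "edoc"

Answer: "edoc"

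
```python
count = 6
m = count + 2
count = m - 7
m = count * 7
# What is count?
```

Trace:
`count = 6` → count = 6
`m = count + 2` → m = 8
`count = m - 7` → count = 1
`m = count * 7` → m = 7
So count = 1

Answer: 1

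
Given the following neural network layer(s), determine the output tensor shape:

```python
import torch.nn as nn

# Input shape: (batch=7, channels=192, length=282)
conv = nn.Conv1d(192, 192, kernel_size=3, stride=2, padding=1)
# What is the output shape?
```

Input: (7, 192, 282) -> Output: (7, 192, 141)

Answer: (7, 192, 141)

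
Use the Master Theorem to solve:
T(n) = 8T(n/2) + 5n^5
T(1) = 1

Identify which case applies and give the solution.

a=8, b=2, f(n)=5n^5. log_2(8) = 3. Since c=5 > 3 and the regularity condition holds (8(n/2)^5 = (8/2^5)n^5 with 8/2^5 < 1), Case 3 applies: T(n) = Θ(f(n)) = O(n^5).

Answer: O(n^5) - Case 3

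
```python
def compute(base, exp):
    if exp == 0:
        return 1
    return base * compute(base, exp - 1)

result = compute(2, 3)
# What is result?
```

compute(2, 3) = 2 * 2 * 2 = 8

Answer: 8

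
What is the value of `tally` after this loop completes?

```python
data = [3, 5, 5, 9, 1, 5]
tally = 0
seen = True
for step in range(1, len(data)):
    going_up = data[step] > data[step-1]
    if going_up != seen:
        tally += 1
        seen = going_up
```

Count direction changes in [3, 5, 5, 9, 1, 5]
`tally` takes the values: 0 → 1 → 2 → 3 → 4

Answer: 4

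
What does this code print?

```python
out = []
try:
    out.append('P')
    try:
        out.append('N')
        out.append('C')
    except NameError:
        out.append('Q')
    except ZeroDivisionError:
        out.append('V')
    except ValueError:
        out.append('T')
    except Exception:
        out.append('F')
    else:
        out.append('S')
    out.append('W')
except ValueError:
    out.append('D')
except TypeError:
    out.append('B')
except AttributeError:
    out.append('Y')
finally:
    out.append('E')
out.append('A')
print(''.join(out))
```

Execution trace: 'P' (try body) → 'N' (inner try body) → 'C' (inner try body, no exception) → 'S' (inner else) → 'W' (try body, no exception) → 'E' (finally) → 'A' (after the try/except). Output: PNCSWEA

Answer: PNCSWEA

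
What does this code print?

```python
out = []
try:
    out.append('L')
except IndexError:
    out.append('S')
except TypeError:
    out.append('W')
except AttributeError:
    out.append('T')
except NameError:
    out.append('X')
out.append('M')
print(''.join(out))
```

Execution trace: 'L' (try body, no exception) → 'M' (after the try/except). Output: LM

Answer: LM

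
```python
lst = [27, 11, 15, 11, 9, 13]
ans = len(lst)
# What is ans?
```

Trace:
`lst = [27, 11, 15, 11, 9, 13]` → lst = [27, 11, 15, 11, 9, 13]
`ans = len(lst)` → ans = 6
So ans = 6

Answer: 6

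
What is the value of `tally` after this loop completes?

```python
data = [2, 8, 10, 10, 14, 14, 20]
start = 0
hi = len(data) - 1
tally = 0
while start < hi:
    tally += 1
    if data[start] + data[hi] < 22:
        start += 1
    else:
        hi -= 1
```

Steps to find pair summing to 22
`tally` takes the values: 0 → 1 → 2 → 3 → 4 → 5 → 6

Answer: 6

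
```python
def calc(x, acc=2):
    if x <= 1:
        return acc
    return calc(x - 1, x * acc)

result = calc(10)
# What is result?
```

Accumulator trace (n, acc): (10, 2) -> (9, 20) -> (8, 180) -> (7, 1440) -> (6, 10080) -> (5, 60480) -> (4, 302400) -> (3, 1209600) -> (2, 3628800) -> (1, 7257600) -> return 7257600

Answer: 7257600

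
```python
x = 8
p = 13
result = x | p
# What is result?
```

Trace:
`x = 8` → x = 8
`p = 13` → p = 13
`result = x | p` → result = 13
So result = 13

Answer: 13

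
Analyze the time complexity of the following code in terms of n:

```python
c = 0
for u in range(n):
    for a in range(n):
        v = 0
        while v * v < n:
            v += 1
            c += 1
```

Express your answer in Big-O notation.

Each loop level contributes: n × n × √n. Multiplying the contributions gives O(n^2√n).

Answer: O(n^2√n)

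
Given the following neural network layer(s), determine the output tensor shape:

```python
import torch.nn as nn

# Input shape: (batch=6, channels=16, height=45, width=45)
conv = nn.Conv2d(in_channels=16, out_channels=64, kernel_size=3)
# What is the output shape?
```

Input: (6, 16, 45, 45) -> Output: (6, 64, 43, 43)

Answer: (6, 64, 43, 43)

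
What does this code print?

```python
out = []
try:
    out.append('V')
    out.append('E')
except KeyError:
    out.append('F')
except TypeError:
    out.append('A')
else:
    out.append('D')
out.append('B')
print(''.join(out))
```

Execution trace: 'V' (try body) → 'E' (try body, no exception) → 'D' (else) → 'B' (after the try/except). Output: VEDB

Answer: VEDB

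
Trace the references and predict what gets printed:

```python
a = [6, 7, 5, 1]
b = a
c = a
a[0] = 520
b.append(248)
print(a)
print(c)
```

Key concept: multiple aliases.
Step by step:
`a = [6, 7, 5, 1]` → a = [6, 7, 5, 1]
`b = a` → b = [6, 7, 5, 1] (same object as a)
`c = a` → c = [6, 7, 5, 1] (same object as a, b)
`a[0] = 520` → a = [520, 7, 5, 1] (same object as b, c); b = [520, 7, 5, 1] (same object as a, c); c = [520, 7, 5, 1] (same object as a, b)
`b.append(248)` → a = [520, 7, 5, 1, 248] (same object as b, c); b = [520, 7, 5, 1, 248] (same object as a, c); c = [520, 7, 5, 1, 248] (same object as a, b)
`print(a)` → prints [520, 7, 5, 1, 248]
`print(c)` → prints [520, 7, 5, 1, 248]

Answer:
[520, 7, 5, 1, 248]
[520, 7, 5, 1, 248]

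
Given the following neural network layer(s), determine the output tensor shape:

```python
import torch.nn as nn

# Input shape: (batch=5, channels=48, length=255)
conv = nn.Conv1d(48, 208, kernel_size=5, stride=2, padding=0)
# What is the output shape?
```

Input: (5, 48, 255) -> Output: (5, 208, 126)

Answer: (5, 208, 126)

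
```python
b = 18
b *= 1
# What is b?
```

Trace:
`b = 18` → b = 18
`b *= 1` → b = 18
So b = 18

Answer: 18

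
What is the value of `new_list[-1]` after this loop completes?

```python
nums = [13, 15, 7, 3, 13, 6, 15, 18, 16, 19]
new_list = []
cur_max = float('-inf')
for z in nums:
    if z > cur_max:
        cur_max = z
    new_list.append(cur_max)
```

Running max ends at 19
`new_list` takes the values: [] → [13] → [13, 15] → [13, 15, 15] → [13, 15, 15, 15] → [13, 15, 15, 15, 15] → [13, 15, 15, 15, 15, 15] → [13, 15, 15, 15, 15, 15, 15] → [13, 15, 15, 15, 15, 15, 15, 18] → [13, 15, 15, 15, 15, 15, 15, 18, 18] → [13, 15, 15, 15, 15, 15, 15, 18, 18, 19]
So `new_list[-1]` = 19

Answer: 19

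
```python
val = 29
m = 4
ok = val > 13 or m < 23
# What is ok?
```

Trace:
`val = 29` → val = 29
`m = 4` → m = 4
`ok = val > 13 or m < 23` → ok = True
So ok = True

Answer: True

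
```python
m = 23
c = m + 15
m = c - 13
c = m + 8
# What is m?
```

Trace:
`m = 23` → m = 23
`c = m + 15` → c = 38
`m = c - 13` → m = 25
`c = m + 8` → c = 33
So m = 25

Answer: 25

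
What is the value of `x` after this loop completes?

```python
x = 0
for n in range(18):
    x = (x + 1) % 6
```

Increment mod 6, 18 times = 0
`x` takes the values: 0 → 1 → 2 → 3 → 4 → 5 → 0 → 1 → 2 → 3 → 4 → 5 → 0 → 1 → 2 → 3 → 4 → 5 → 0

Answer: 0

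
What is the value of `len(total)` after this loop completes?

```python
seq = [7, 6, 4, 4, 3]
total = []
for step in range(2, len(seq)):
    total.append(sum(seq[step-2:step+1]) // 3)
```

Number of 3-element averages
`total` takes the values: [] → [5] → [5, 4] → [5, 4, 3]
So `len(total)` = 3

Answer: 3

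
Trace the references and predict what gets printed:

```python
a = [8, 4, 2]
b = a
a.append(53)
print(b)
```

Key concept: basic list aliasing.
Step by step:
`a = [8, 4, 2]` → a = [8, 4, 2]
`b = a` → b = [8, 4, 2] (same object as a)
`a.append(53)` → a = [8, 4, 2, 53] (same object as b); b = [8, 4, 2, 53] (same object as a)
`print(b)` → prints [8, 4, 2, 53]

Answer: [8, 4, 2, 53]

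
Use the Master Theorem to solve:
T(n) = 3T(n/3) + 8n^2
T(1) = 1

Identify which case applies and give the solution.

a=3, b=3, f(n)=8n^2. log_3(3) = 1. Since c=2 > 1 and the regularity condition holds (3(n/3)^2 = (3/3^2)n^2 with 3/3^2 < 1), Case 3 applies: T(n) = Θ(f(n)) = O(n^2).

Answer: O(n^2) - Case 3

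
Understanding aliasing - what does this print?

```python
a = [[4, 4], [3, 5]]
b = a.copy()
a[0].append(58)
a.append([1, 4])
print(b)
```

Key concept: shallow copy with nested lists.
Step by step:
`a = [[4, 4], [3, 5]]` → a = [[4, 4], [3, 5]]
`b = a.copy()` → b = [[4, 4], [3, 5]]
`a[0].append(58)` → a = [[4, 4, 58], [3, 5]]; b = [[4, 4, 58], [3, 5]]
`a.append([1, 4])` → a = [[4, 4, 58], [3, 5], [1, 4]]
`print(b)` → prints [[4, 4, 58], [3, 5]]

Answer: [[4, 4, 58], [3, 5]]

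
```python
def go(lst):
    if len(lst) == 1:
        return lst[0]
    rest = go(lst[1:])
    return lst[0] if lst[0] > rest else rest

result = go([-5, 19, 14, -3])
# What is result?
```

Recursive max over [-5, 19, 14, -3] = 19

Answer: 19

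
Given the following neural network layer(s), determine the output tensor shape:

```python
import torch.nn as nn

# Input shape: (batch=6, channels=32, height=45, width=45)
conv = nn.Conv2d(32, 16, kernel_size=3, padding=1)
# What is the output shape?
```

Input: (6, 32, 45, 45) -> Output: (6, 16, 45, 45)

Answer: (6, 16, 45, 45)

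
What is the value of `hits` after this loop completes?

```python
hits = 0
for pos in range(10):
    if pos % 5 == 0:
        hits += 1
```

Count numbers divisible by 5 in range(10)
`hits` takes the values: 0 → 1 → 2

Answer: 2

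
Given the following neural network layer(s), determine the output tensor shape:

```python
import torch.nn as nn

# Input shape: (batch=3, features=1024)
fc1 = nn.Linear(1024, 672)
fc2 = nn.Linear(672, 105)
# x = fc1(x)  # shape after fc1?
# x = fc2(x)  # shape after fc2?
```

Input: (3, 1024) -> after fc1: (3, 672) -> Output: (3, 105)

Answer: (3, 105)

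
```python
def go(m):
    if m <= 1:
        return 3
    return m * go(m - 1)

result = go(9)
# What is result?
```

go(9) = 9 * 8 * 7 * 6 * 5 * 4 * 3 * 2 * 3 = 1088640

Answer: 1088640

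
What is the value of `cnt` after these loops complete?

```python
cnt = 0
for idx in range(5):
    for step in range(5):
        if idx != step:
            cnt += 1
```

5² - 5 (exclude diagonal)
`cnt` takes the values: 0 → 1 → 2 → 3 → 4 → 5 → 6 → 7 → 8 → 9 → 10 → 11 → 12 → 13 → 14 → 15 → 16 → 17 → 18 → 19 → 20

Answer: 20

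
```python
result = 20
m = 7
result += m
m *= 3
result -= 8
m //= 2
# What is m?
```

Trace:
`result = 20` → result = 20
`m = 7` → m = 7
`result += m` → result = 27
`m *= 3` → m = 21
`result -= 8` → result = 19
`m //= 2` → m = 10
So m = 10

Answer: 10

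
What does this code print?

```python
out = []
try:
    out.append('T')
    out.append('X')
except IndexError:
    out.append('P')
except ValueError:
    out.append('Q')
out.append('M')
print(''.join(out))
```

Execution trace: 'T' (try body) → 'X' (try body, no exception) → 'M' (after the try/except). Output: TXM

Answer: TXM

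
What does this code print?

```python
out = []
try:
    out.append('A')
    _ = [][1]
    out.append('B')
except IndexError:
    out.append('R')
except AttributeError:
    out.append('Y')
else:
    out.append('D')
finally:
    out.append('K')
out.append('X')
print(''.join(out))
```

Execution trace: 'A' (try body) → 'R' (except IndexError) → 'K' (finally) → 'X' (after the try/except). Output: ARKX

Answer: ARKX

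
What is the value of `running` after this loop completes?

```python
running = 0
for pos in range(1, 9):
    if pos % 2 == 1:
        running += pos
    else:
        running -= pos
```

Add odd, subtract even
`running` takes the values: 0 → 1 → -1 → 2 → -2 → 3 → -3 → 4 → -4

Answer: -4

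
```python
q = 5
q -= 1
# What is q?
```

Trace:
`q = 5` → q = 5
`q -= 1` → q = 4
So q = 4

Answer: 4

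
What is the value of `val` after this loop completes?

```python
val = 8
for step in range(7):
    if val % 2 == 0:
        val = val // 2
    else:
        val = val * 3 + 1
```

Collatz-style transformation from 8
`val` takes the values: 8 → 4 → 2 → 1 → 4 → 2 → 1 → 4

Answer: 4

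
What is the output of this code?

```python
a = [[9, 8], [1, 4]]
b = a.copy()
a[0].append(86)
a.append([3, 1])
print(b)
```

Key concept: shallow copy with nested lists.
Step by step:
`a = [[9, 8], [1, 4]]` → a = [[9, 8], [1, 4]]
`b = a.copy()` → b = [[9, 8], [1, 4]]
`a[0].append(86)` → a = [[9, 8, 86], [1, 4]]; b = [[9, 8, 86], [1, 4]]
`a.append([3, 1])` → a = [[9, 8, 86], [1, 4], [3, 1]]
`print(b)` → prints [[9, 8, 86], [1, 4]]

Answer: [[9, 8, 86], [1, 4]]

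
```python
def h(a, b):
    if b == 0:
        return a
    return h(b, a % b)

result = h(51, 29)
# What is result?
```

h(51, 29) -> h(29, 22) -> h(22, 7) -> h(7, 1) -> h(1, 0) -> 1

Answer: 1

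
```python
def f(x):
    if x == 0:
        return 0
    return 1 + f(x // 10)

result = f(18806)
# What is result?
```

Count of digits of 18806: 5

Answer: 5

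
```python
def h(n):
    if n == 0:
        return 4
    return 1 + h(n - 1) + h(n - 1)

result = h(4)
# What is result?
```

h(n) = 1 + 2·h(n-1), h(0)=4. Closed form: (4+1)·2^4 - 1 = 79.

Answer: 79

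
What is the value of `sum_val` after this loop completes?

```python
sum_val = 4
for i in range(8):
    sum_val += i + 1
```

Start at 4, add 1 to 8 = 40
`sum_val` takes the values: 4 → 5 → 7 → 10 → 14 → 19 → 25 → 32 → 40

Answer: 40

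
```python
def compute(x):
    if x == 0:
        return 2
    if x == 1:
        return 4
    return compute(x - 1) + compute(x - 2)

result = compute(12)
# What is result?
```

Build up from base cases: compute(0)=2, compute(1)=4, compute(2)=6, compute(3)=10, compute(4)=16, compute(5)=26, compute(6)=42, ..., compute(12)=754

Answer: 754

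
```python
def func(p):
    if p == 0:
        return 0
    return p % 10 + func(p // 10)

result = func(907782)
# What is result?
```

Sum of digits of 907782: 2 + 8 + 7 + 7 + 0 + 9 = 33

Answer: 33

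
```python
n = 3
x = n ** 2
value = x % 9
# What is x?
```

Trace:
`n = 3` → n = 3
`x = n ** 2` → x = 9
`value = x % 9` → value = 0
So x = 9

Answer: 9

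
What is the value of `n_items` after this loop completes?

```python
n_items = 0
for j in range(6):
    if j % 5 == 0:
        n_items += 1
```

Count numbers divisible by 5 in range(6)
`n_items` takes the values: 0 → 1 → 2

Answer: 2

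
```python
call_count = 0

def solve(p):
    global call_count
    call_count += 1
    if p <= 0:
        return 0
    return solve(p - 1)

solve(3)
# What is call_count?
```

Linear recursion stepping by 1: 4 calls from p=3 down to ≤0.

Answer: 4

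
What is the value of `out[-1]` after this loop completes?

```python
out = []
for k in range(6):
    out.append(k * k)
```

Last element of squares 0 to 5
`out` takes the values: [] → [0] → [0, 1] → [0, 1, 4] → [0, 1, 4, 9] → [0, 1, 4, 9, 16] → [0, 1, 4, 9, 16, 25]
So `out[-1]` = 25

Answer: 25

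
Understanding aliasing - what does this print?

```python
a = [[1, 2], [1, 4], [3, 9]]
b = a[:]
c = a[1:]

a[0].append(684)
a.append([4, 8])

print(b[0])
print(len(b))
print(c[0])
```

Key concept: slice with nested mutation.
Step by step:
`a = [[1, 2], [1, 4], [3, 9]]` → a = [[1, 2], [1, 4], [3, 9]]
`b = a[:]` → b = [[1, 2], [1, 4], [3, 9]]
`c = a[1:]` → c = [[1, 4], [3, 9]]
`a[0].append(684)` → a = [[1, 2, 684], [1, 4], [3, 9]]; b = [[1, 2, 684], [1, 4], [3, 9]]
`a.append([4, 8])` → a = [[1, 2, 684], [1, 4], [3, 9], [4, 8]]
`print(b[0])` → prints [1, 2, 684]
`print(len(b))` → prints 3
`print(c[0])` → prints [1, 4]

Answer:
[1, 2, 684]
3
[1, 4]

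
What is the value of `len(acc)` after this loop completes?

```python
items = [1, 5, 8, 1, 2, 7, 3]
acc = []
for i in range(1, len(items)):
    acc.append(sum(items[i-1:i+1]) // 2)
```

Number of 2-element averages
`acc` takes the values: [] → [3] → [3, 6] → [3, 6, 4] → [3, 6, 4, 1] → [3, 6, 4, 1, 4] → [3, 6, 4, 1, 4, 5]
So `len(acc)` = 6

Answer: 6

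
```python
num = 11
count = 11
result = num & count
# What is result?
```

Trace:
`num = 11` → num = 11
`count = 11` → count = 11
`result = num & count` → result = 11
So result = 11

Answer: 11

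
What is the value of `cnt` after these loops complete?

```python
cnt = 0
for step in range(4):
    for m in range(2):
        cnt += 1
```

4 * 2 = 8
`cnt` takes the values: 0 → 1 → 2 → 3 → 4 → 5 → 6 → 7 → 8

Answer: 8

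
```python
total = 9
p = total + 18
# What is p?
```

Trace:
`total = 9` → total = 9
`p = total + 18` → p = 27
So p = 27

Answer: 27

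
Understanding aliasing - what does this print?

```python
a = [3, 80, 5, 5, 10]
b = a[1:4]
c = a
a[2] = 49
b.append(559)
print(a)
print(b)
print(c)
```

Key concept: slice vs alias.
Step by step:
`a = [3, 80, 5, 5, 10]` → a = [3, 80, 5, 5, 10]
`b = a[1:4]` → b = [80, 5, 5]
`c = a` → c = [3, 80, 5, 5, 10] (same object as a)
`a[2] = 49` → a = [3, 80, 49, 5, 10] (same object as c); c = [3, 80, 49, 5, 10] (same object as a)
`b.append(559)` → b = [80, 5, 5, 559]
`print(a)` → prints [3, 80, 49, 5, 10]
`print(b)` → prints [80, 5, 5, 559]
`print(c)` → prints [3, 80, 49, 5, 10]

Answer:
[3, 80, 49, 5, 10]
[80, 5, 5, 559]
[3, 80, 49, 5, 10]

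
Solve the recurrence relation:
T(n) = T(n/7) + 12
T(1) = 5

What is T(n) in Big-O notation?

Each step divides n by 7 and adds 12. After log_7(n) steps we reach T(1)=5. So T(n) = 12·log_7(n) + 5 = O(log n).

Answer: O(log n)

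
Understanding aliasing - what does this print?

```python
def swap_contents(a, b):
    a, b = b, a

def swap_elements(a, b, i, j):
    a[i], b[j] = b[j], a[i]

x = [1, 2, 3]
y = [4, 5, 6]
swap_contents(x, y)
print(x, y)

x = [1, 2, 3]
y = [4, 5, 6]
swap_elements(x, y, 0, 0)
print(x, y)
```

Key concept: parameter rebinding vs mutation.
Step by step:
`x = [1, 2, 3]` → x = [1, 2, 3]
`y = [4, 5, 6]` → y = [4, 5, 6]
`swap_contents(x, y)` → no visible change to tracked variables
`print(x, y)` → prints [1, 2, 3] [4, 5, 6]
`x = [1, 2, 3]` → x = [1, 2, 3]
`y = [4, 5, 6]` → y = [4, 5, 6]
`swap_elements(x, y, 0, 0)` → x = [4, 2, 3]; y = [1, 5, 6]
`print(x, y)` → prints [4, 2, 3] [1, 5, 6]

Answer:
[1, 2, 3] [4, 5, 6]
[4, 2, 3] [1, 5, 6]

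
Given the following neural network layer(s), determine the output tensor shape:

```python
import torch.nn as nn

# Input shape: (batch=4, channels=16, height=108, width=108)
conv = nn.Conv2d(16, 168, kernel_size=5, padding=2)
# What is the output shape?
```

Input: (4, 16, 108, 108) -> Output: (4, 168, 108, 108)

Answer: (4, 168, 108, 108)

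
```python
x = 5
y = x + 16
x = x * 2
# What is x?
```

Trace:
`x = 5` → x = 5
`y = x + 16` → y = 21
`x = x * 2` → x = 10
So x = 10

Answer: 10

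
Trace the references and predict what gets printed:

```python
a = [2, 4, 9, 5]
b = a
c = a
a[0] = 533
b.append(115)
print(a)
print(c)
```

Key concept: multiple aliases.
Step by step:
`a = [2, 4, 9, 5]` → a = [2, 4, 9, 5]
`b = a` → b = [2, 4, 9, 5] (same object as a)
`c = a` → c = [2, 4, 9, 5] (same object as a, b)
`a[0] = 533` → a = [533, 4, 9, 5] (same object as b, c); b = [533, 4, 9, 5] (same object as a, c); c = [533, 4, 9, 5] (same object as a, b)
`b.append(115)` → a = [533, 4, 9, 5, 115] (same object as b, c); b = [533, 4, 9, 5, 115] (same object as a, c); c = [533, 4, 9, 5, 115] (same object as a, b)
`print(a)` → prints [533, 4, 9, 5, 115]
`print(c)` → prints [533, 4, 9, 5, 115]

Answer:
[533, 4, 9, 5, 115]
[533, 4, 9, 5, 115]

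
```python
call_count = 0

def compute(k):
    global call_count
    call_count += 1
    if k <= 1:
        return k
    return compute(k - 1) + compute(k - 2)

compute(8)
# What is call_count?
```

Calls(k) = 1 + Calls(k-1) + Calls(k-2); Calls(0)=Calls(1)=1. For k=8 this gives 67.

Answer: 67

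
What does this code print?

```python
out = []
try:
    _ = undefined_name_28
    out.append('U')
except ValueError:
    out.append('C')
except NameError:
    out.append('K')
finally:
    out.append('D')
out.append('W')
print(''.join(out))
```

Execution trace: 'K' (except NameError) → 'D' (finally) → 'W' (after the try/except). Output: KDW

Answer: KDW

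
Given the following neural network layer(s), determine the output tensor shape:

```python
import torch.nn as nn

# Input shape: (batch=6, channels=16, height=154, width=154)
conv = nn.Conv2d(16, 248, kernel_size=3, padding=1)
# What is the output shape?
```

Input: (6, 16, 154, 154) -> Output: (6, 248, 154, 154)

Answer: (6, 248, 154, 154)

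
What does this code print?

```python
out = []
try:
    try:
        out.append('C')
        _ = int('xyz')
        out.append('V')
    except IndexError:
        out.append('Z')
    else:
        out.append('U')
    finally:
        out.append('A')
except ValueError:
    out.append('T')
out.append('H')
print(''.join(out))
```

Execution trace: 'C' (try body) → 'A' (finally) → 'T' (outer except ValueError) → 'H' (after the try/except). Output: CATH

Answer: CATH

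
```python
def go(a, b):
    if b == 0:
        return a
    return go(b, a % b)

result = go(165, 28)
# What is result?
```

go(165, 28) -> go(28, 25) -> go(25, 3) -> go(3, 1) -> go(1, 0) -> 1

Answer: 1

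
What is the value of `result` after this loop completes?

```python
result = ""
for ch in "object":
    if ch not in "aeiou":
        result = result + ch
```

Remove vowels from 'object'
`result` takes the values: "" → "b" → "bj" → "bjc" → "bjct"

Answer: "bjct"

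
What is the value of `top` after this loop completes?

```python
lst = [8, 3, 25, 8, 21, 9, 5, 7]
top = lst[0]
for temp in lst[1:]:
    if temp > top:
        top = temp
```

Maximum of [8, 3, 25, 8, 21, 9, 5, 7]
`top` takes the values: 8 → 25

Answer: 25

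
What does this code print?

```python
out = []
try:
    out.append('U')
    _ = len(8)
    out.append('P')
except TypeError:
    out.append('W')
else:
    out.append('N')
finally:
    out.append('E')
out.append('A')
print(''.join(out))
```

Execution trace: 'U' (try body) → 'W' (except TypeError) → 'E' (finally) → 'A' (after the try/except). Output: UWEA

Answer: UWEA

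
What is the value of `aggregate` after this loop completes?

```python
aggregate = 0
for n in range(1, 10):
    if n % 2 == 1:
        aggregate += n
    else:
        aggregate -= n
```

Add odd, subtract even
`aggregate` takes the values: 0 → 1 → -1 → 2 → -2 → 3 → -3 → 4 → -4 → 5

Answer: 5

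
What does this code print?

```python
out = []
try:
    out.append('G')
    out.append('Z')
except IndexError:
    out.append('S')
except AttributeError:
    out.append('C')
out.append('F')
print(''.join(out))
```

Execution trace: 'G' (try body) → 'Z' (try body, no exception) → 'F' (after the try/except). Output: GZF

Answer: GZF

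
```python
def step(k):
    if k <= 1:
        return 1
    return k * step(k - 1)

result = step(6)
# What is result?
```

step(6) = 6 * 5 * 4 * 3 * 2 * 1 = 720

Answer: 720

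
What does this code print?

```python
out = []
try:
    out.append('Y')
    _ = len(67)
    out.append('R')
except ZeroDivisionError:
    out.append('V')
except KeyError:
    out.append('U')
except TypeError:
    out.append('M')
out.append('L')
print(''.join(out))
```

Execution trace: 'Y' (try body) → 'M' (except TypeError) → 'L' (after the try/except). Output: YML

Answer: YML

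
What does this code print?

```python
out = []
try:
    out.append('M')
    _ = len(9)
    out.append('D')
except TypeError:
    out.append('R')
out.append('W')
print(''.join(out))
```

Execution trace: 'M' (try body) → 'R' (except TypeError) → 'W' (after the try/except). Output: MRW

Answer: MRW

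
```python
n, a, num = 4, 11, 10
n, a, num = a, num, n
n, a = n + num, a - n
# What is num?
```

Trace:
`n, a, num = 4, 11, 10` → n = 4; a = 11; num = 10
`n, a, num = a, num, n` → n = 11; a = 10; num = 4
`n, a = n + num, a - n` → n = 15; a = -1
So num = 4

Answer: 4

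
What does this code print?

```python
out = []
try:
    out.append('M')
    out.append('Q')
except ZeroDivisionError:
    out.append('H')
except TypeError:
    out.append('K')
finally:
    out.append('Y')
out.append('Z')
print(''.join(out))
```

Execution trace: 'M' (try body) → 'Q' (try body, no exception) → 'Y' (finally) → 'Z' (after the try/except). Output: MQYZ

Answer: MQYZ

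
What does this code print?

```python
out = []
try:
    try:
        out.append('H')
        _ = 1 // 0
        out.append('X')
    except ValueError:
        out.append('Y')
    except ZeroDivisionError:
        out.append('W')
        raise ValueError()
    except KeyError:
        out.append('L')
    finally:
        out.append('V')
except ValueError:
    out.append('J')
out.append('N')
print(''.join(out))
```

Execution trace: 'H' (try body) → 'W' (except ZeroDivisionError) → 'V' (finally) → 'J' (outer except ValueError) → 'N' (after the try/except). Output: HWVJN

Answer: HWVJN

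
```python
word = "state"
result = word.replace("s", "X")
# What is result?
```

Trace:
`word = "state"` → word = 'state'
`result = word.replace("s", "X")` → result = 'Xtate'
So result = 'Xtate'

Answer: 'Xtate'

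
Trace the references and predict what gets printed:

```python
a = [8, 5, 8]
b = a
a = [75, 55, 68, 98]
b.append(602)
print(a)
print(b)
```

Key concept: rebinding vs mutation: a is rebound to a new list, b still points at the original.
Step by step:
`a = [8, 5, 8]` → a = [8, 5, 8]
`b = a` → b = [8, 5, 8] (same object as a)
`a = [75, 55, 68, 98]` → a = [75, 55, 68, 98]
`b.append(602)` → b = [8, 5, 8, 602]
`print(a)` → prints [75, 55, 68, 98]
`print(b)` → prints [8, 5, 8, 602]

Answer:
[75, 55, 68, 98]
[8, 5, 8, 602]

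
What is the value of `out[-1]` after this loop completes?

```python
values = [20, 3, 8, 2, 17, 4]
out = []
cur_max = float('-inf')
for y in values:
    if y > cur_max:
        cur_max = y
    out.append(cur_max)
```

Running max ends at 20
`out` takes the values: [] → [20] → [20, 20] → [20, 20, 20] → [20, 20, 20, 20] → [20, 20, 20, 20, 20] → [20, 20, 20, 20, 20, 20]
So `out[-1]` = 20

Answer: 20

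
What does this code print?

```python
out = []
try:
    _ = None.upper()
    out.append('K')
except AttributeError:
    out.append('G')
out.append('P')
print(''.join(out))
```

Execution trace: 'G' (except AttributeError) → 'P' (after the try/except). Output: GP

Answer: GP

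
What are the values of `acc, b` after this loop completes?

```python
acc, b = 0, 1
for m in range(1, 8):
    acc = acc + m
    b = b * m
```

Sum and factorial of 1 to 7
`acc, b` takes the values: (0, 1) → (1, 1) → (3, 1) → (3, 2) → (6, 2) → (6, 6) → (10, 6) → (10, 24) → (15, 24) → (15, 120) → (21, 120) → (21, 720) → (28, 720) → (28, 5040)

Answer: 28, 5040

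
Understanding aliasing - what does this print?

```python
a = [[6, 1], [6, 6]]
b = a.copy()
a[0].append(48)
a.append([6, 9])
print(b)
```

Key concept: shallow copy with nested lists.
Step by step:
`a = [[6, 1], [6, 6]]` → a = [[6, 1], [6, 6]]
`b = a.copy()` → b = [[6, 1], [6, 6]]
`a[0].append(48)` → a = [[6, 1, 48], [6, 6]]; b = [[6, 1, 48], [6, 6]]
`a.append([6, 9])` → a = [[6, 1, 48], [6, 6], [6, 9]]
`print(b)` → prints [[6, 1, 48], [6, 6]]

Answer: [[6, 1, 48], [6, 6]]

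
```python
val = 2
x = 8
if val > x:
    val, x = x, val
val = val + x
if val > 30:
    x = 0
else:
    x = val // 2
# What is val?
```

Trace:
`val = 2` → val = 2
`x = 8` → x = 8
`if val > x: ...` → val > x is False → no variable changes
`val = val + x` → val = 10
`if val > 30: ...` → val > 30 is False, take else branch → x = 5
So val = 10

Answer: 10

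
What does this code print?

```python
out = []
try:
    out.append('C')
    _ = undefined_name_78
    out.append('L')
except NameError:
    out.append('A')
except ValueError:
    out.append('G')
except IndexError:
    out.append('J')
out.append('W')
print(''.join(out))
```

Execution trace: 'C' (try body) → 'A' (except NameError) → 'W' (after the try/except). Output: CAW

Answer: CAW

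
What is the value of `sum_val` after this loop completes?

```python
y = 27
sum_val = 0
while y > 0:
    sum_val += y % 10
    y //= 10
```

Sum digits of 27
`sum_val` takes the values: 0 → 7 → 9

Answer: 9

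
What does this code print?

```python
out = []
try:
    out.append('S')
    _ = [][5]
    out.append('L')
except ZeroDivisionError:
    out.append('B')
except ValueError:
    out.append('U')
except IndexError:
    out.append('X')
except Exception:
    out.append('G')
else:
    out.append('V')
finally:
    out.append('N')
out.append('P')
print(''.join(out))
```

Execution trace: 'S' (try body) → 'X' (except IndexError) → 'N' (finally) → 'P' (after the try/except). Output: SXNP

Answer: SXNP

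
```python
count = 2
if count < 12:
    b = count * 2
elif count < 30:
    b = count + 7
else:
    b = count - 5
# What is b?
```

Trace:
`count = 2` → count = 2
`if count < 12: ...` → count < 12 is True → b = 4
So b = 4

Answer: 4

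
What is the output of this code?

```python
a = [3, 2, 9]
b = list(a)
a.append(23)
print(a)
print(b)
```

Key concept: list() constructor creates copy.
Step by step:
`a = [3, 2, 9]` → a = [3, 2, 9]
`b = list(a)` → b = [3, 2, 9]
`a.append(23)` → a = [3, 2, 9, 23]
`print(a)` → prints [3, 2, 9, 23]
`print(b)` → prints [3, 2, 9]

Answer:
[3, 2, 9, 23]
[3, 2, 9]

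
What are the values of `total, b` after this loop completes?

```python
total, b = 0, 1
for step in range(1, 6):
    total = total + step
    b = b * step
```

Sum and factorial of 1 to 5
`total, b` takes the values: (0, 1) → (1, 1) → (3, 1) → (3, 2) → (6, 2) → (6, 6) → (10, 6) → (10, 24) → (15, 24) → (15, 120)

Answer: 15, 120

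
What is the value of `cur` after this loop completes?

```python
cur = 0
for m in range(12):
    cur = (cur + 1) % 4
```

Increment mod 4, 12 times = 0
`cur` takes the values: 0 → 1 → 2 → 3 → 0 → 1 → 2 → 3 → 0 → 1 → 2 → 3 → 0

Answer: 0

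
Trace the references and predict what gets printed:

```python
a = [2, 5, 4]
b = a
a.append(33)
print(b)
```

Key concept: basic list aliasing.
Step by step:
`a = [2, 5, 4]` → a = [2, 5, 4]
`b = a` → b = [2, 5, 4] (same object as a)
`a.append(33)` → a = [2, 5, 4, 33] (same object as b); b = [2, 5, 4, 33] (same object as a)
`print(b)` → prints [2, 5, 4, 33]

Answer: [2, 5, 4, 33]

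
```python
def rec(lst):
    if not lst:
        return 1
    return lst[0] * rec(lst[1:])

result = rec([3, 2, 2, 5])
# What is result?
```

Product over [3, 2, 2, 5] = 3 * 2 * 2 * 5 = 60

Answer: 60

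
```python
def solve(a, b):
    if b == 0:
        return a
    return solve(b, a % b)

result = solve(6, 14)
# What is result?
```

solve(6, 14) -> solve(14, 6) -> solve(6, 2) -> solve(2, 0) -> 2

Answer: 2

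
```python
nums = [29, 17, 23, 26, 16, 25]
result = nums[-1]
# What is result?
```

Trace:
`nums = [29, 17, 23, 26, 16, 25]` → nums = [29, 17, 23, 26, 16, 25]
`result = nums[-1]` → result = 25
So result = 25

Answer: 25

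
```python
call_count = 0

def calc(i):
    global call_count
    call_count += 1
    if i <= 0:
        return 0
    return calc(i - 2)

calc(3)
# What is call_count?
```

Linear recursion stepping by 2: 3 calls from i=3 down to ≤0.

Answer: 3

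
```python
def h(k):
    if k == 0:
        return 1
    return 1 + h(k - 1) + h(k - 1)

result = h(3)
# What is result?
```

h(k) = 1 + 2·h(k-1), h(0)=1. Closed form: (1+1)·2^3 - 1 = 15.

Answer: 15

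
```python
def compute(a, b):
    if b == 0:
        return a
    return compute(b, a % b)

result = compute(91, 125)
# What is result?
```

compute(91, 125) -> compute(125, 91) -> compute(91, 34) -> compute(34, 23) -> compute(23, 11) -> compute(11, 1) -> compute(1, 0) -> 1

Answer: 1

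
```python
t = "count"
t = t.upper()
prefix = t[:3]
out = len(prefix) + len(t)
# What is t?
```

Trace:
`t = "count"` → t = 'count'
`t = t.upper()` → t = 'COUNT'
`prefix = t[:3]` → prefix = 'COU'
`out = len(prefix) + len(t)` → out = 8
So t = 'COUNT'

Answer: 'COUNT'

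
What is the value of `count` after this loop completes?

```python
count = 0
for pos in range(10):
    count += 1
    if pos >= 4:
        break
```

Loop breaks when pos reaches 4, count is 5
`count` takes the values: 0 → 1 → 2 → 3 → 4 → 5

Answer: 5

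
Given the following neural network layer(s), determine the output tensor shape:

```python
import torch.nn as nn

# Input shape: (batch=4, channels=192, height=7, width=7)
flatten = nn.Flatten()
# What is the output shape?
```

Input: (4, 192, 7, 7) -> Output: (4, 9408)

Answer: (4, 9408)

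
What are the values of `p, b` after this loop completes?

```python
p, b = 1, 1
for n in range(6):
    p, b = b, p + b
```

Fibonacci: after 6 iterations
`p, b` takes the values: (1, 1) → (1, 2) → (2, 3) → (3, 5) → (5, 8) → (8, 13) → (13, 21)

Answer: 13, 21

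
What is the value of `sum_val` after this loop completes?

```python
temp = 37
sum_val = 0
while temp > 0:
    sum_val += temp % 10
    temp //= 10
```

Sum digits of 37
`sum_val` takes the values: 0 → 7 → 10

Answer: 10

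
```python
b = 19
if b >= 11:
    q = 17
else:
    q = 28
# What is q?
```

Trace:
`b = 19` → b = 19
`if b >= 11: ...` → b >= 11 is True → q = 17
So q = 17

Answer: 17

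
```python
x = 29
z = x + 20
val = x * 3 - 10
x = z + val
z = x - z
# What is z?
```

Trace:
`x = 29` → x = 29
`z = x + 20` → z = 49
`val = x * 3 - 10` → val = 77
`x = z + val` → x = 126
`z = x - z` → z = 77
So z = 77

Answer: 77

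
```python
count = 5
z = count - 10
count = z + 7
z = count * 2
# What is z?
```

Trace:
`count = 5` → count = 5
`z = count - 10` → z = -5
`count = z + 7` → count = 2
`z = count * 2` → z = 4
So z = 4

Answer: 4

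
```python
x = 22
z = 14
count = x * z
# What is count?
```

Trace:
`x = 22` → x = 22
`z = 14` → z = 14
`count = x * z` → count = 308
So count = 308

Answer: 308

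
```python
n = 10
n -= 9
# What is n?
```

Trace:
`n = 10` → n = 10
`n -= 9` → n = 1
So n = 1

Answer: 1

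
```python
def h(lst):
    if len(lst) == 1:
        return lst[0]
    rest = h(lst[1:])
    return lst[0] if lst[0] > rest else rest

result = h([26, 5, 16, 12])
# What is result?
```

Recursive max over [26, 5, 16, 12] = 26

Answer: 26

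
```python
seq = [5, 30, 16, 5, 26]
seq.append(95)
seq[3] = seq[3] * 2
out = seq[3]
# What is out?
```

Trace:
`seq = [5, 30, 16, 5, 26]` → seq = [5, 30, 16, 5, 26]
`seq.append(95)` → seq = [5, 30, 16, 5, 26, 95]
`seq[3] = seq[3] * 2` → seq = [5, 30, 16, 10, 26, 95]
`out = seq[3]` → out = 10
So out = 10

Answer: 10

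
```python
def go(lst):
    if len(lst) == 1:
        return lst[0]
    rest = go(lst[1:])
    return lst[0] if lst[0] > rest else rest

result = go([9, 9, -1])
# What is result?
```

Recursive max over [9, 9, -1] = 9

Answer: 9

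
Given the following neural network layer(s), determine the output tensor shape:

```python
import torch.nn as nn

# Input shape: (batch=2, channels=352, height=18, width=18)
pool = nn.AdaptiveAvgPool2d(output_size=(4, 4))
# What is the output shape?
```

Input: (2, 352, 18, 18) -> Output: (2, 352, 4, 4)

Answer: (2, 352, 4, 4)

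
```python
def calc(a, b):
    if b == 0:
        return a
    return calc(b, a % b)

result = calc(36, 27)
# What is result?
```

calc(36, 27) -> calc(27, 9) -> calc(9, 0) -> 9

Answer: 9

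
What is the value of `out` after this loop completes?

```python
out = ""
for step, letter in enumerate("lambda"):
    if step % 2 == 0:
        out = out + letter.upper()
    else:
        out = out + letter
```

Uppercase even positions in 'lambda'
`out` takes the values: "" → "L" → "La" → "LaM" → "LaMb" → "LaMbD" → "LaMbDa"

Answer: "LaMbDa"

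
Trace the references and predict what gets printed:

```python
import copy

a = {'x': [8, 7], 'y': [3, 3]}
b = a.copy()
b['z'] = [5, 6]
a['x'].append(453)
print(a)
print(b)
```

Key concept: shallow copy of dict with mutable values.
Step by step:
`a = {'x': [8, 7], 'y': [3, 3]}` → a = {'x': [8, 7], 'y': [3, 3]}
`b = a.copy()` → b = {'x': [8, 7], 'y': [3, 3]}
`b['z'] = [5, 6]` → b = {'x': [8, 7], 'y': [3, 3], 'z': [5, 6]}
`a['x'].append(453)` → a = {'x': [8, 7, 453], 'y': [3, 3]}; b = {'x': [8, 7, 453], 'y': [3, 3], 'z': [5, 6]}
`print(a)` → prints {'x': [8, 7, 453], 'y': [3, 3]}
`print(b)` → prints {'x': [8, 7, 453], 'y': [3, 3], 'z': [5, 6]}

Answer:
{'x': [8, 7, 453], 'y': [3, 3]}
{'x': [8, 7, 453], 'y': [3, 3], 'z': [5, 6]}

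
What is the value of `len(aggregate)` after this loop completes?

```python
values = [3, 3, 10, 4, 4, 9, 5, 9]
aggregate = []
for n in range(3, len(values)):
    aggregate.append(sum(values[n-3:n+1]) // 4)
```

Number of 4-element averages
`aggregate` takes the values: [] → [5] → [5, 5] → [5, 5, 6] → [5, 5, 6, 5] → [5, 5, 6, 5, 6]
So `len(aggregate)` = 5

Answer: 5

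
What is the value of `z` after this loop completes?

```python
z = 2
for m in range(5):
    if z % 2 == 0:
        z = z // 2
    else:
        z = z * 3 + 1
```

Collatz-style transformation from 2
`z` takes the values: 2 → 1 → 4 → 2 → 1 → 4

Answer: 4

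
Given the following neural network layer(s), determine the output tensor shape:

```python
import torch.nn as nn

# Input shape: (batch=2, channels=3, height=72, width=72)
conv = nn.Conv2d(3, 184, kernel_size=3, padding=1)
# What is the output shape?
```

Input: (2, 3, 72, 72) -> Output: (2, 184, 72, 72)

Answer: (2, 184, 72, 72)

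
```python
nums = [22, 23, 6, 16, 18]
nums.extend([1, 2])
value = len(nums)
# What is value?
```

Trace:
`nums = [22, 23, 6, 16, 18]` → nums = [22, 23, 6, 16, 18]
`nums.extend([1, 2])` → nums = [22, 23, 6, 16, 18, 1, 2]
`value = len(nums)` → value = 7
So value = 7

Answer: 7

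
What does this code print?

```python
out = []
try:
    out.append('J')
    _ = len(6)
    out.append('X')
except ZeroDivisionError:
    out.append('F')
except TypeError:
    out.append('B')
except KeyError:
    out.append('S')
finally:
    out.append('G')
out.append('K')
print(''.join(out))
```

Execution trace: 'J' (try body) → 'B' (except TypeError) → 'G' (finally) → 'K' (after the try/except). Output: JBGK

Answer: JBGK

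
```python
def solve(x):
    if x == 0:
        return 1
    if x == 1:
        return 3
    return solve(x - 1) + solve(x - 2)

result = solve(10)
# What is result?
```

Build up from base cases: solve(0)=1, solve(1)=3, solve(2)=4, solve(3)=7, solve(4)=11, solve(5)=18, solve(6)=29, ..., solve(10)=199

Answer: 199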